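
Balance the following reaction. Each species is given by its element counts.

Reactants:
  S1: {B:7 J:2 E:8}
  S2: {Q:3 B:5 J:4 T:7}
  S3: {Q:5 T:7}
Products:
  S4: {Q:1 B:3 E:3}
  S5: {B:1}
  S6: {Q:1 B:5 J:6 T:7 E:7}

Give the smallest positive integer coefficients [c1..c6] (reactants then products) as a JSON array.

Q: 4·0+1·3+1·5 = 8 | 6·1+5·0+2·1 = 8
B: 4·7+1·5+1·0 = 33 | 6·3+5·1+2·5 = 33
J: 4·2+1·4+1·0 = 12 | 6·0+5·0+2·6 = 12
T: 4·0+1·7+1·7 = 14 | 6·0+5·0+2·7 = 14
E: 4·8+1·0+1·0 = 32 | 6·3+5·0+2·7 = 32
gcd(4,1,1,6,5,2) = 1

Coefficients: [4, 1, 1, 6, 5, 2]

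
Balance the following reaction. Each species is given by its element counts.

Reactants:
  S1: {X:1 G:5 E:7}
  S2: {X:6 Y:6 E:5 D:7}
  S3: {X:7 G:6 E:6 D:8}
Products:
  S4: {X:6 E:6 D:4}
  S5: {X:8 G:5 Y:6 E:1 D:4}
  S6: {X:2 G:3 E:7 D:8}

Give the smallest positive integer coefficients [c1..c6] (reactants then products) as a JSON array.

X: 1·1+4·6+5·7 = 60 | 3·6+4·8+5·2 = 60
G: 1·5+4·0+5·6 = 35 | 3·0+4·5+5·3 = 35
Y: 1·0+4·6+5·0 = 24 | 3·0+4·6+5·0 = 24
E: 1·7+4·5+5·6 = 57 | 3·6+4·1+5·7 = 57
D: 1·0+4·7+5·8 = 68 | 3·4+4·4+5·8 = 68
gcd(1,4,5,3,4,5) = 1

Coefficients: [1, 4, 5, 3, 4, 5]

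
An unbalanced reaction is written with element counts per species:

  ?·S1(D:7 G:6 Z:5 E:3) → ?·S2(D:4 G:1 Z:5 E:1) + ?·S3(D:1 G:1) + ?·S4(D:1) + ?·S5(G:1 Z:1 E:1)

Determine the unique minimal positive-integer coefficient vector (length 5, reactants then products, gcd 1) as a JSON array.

Coefficients: [2, 1, 6, 4, 5]

D: 2·7 = 14 | 1·4+6·1+4·1+5·0 = 14
G: 2·6 = 12 | 1·1+6·1+4·0+5·1 = 12
Z: 2·5 = 10 | 1·5+6·0+4·0+5·1 = 10
E: 2·3 = 6 | 1·1+6·0+4·0+5·1 = 6
gcd(2,1,6,4,5) = 1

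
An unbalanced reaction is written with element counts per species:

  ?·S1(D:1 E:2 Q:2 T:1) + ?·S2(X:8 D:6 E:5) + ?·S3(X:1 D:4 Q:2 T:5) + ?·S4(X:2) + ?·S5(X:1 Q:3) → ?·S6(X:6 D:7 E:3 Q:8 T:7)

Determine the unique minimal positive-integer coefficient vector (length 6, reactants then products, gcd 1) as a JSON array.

X: 5·0+1·8+6·1+5·2+6·1 = 30 | 5·6 = 30
D: 5·1+1·6+6·4+5·0+6·0 = 35 | 5·7 = 35
E: 5·2+1·5+6·0+5·0+6·0 = 15 | 5·3 = 15
Q: 5·2+1·0+6·2+5·0+6·3 = 40 | 5·8 = 40
T: 5·1+1·0+6·5+5·0+6·0 = 35 | 5·7 = 35
gcd(5,1,6,5,6,5) = 1

Coefficients: [5, 1, 6, 5, 6, 5]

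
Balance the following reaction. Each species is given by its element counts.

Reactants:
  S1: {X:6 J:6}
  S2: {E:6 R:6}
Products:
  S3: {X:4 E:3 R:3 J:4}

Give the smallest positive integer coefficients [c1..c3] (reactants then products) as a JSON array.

Coefficients: [4, 3, 6]

X: 4·6+3·0 = 24 | 6·4 = 24
E: 4·0+3·6 = 18 | 6·3 = 18
R: 4·0+3·6 = 18 | 6·3 = 18
J: 4·6+3·0 = 24 | 6·4 = 24
gcd(4,3,6) = 1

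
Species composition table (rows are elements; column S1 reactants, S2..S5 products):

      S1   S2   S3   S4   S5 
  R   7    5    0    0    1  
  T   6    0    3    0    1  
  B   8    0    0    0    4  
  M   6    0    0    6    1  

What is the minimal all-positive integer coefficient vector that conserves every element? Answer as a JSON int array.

Coefficients: [3, 3, 4, 2, 6]

R: 3·7 = 21 | 3·5+4·0+2·0+6·1 = 21
T: 3·6 = 18 | 3·0+4·3+2·0+6·1 = 18
B: 3·8 = 24 | 3·0+4·0+2·0+6·4 = 24
M: 3·6 = 18 | 3·0+4·0+2·6+6·1 = 18
gcd(3,3,4,2,6) = 1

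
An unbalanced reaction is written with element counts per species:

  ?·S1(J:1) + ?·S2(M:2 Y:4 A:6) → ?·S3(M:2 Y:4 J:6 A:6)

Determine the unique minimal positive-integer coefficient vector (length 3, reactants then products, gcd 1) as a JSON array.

M: 6·0+1·2 = 2 | 1·2 = 2
Y: 6·0+1·4 = 4 | 1·4 = 4
J: 6·1+1·0 = 6 | 1·6 = 6
A: 6·0+1·6 = 6 | 1·6 = 6
gcd(6,1,1) = 1

Coefficients: [6, 1, 1]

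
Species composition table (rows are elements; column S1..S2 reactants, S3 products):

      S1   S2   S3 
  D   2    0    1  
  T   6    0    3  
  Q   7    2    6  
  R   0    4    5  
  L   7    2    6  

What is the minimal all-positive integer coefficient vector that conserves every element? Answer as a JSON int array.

Coefficients: [2, 5, 4]

D: 2·2+5·0 = 4 | 4·1 = 4
T: 2·6+5·0 = 12 | 4·3 = 12
Q: 2·7+5·2 = 24 | 4·6 = 24
R: 2·0+5·4 = 20 | 4·5 = 20
L: 2·7+5·2 = 24 | 4·6 = 24
gcd(2,5,4) = 1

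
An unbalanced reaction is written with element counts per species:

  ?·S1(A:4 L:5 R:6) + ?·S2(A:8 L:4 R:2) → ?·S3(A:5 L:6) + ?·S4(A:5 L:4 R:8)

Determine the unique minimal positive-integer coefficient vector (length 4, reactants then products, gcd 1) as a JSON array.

A: 6·4+2·8 = 40 | 3·5+5·5 = 40
L: 6·5+2·4 = 38 | 3·6+5·4 = 38
R: 6·6+2·2 = 40 | 3·0+5·8 = 40
gcd(6,2,3,5) = 1

Coefficients: [6, 2, 3, 5]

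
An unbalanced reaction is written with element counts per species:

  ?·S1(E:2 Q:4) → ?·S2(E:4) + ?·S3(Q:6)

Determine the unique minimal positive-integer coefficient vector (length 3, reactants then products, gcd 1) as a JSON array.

E: 6·2 = 12 | 3·4+4·0 = 12
Q: 6·4 = 24 | 3·0+4·6 = 24
gcd(6,3,4) = 1

Coefficients: [6, 3, 4]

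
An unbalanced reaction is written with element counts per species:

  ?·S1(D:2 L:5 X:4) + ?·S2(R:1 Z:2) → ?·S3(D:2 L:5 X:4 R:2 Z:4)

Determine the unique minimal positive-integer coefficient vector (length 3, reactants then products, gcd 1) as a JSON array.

Coefficients: [1, 2, 1]

D: 1·2+2·0 = 2 | 1·2 = 2
L: 1·5+2·0 = 5 | 1·5 = 5
X: 1·4+2·0 = 4 | 1·4 = 4
R: 1·0+2·1 = 2 | 1·2 = 2
Z: 1·0+2·2 = 4 | 1·4 = 4
gcd(1,2,1) = 1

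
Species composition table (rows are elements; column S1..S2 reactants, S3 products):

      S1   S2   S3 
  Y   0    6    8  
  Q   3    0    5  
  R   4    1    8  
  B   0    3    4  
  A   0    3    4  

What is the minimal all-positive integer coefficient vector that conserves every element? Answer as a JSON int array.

Y: 5·0+4·6 = 24 | 3·8 = 24
Q: 5·3+4·0 = 15 | 3·5 = 15
R: 5·4+4·1 = 24 | 3·8 = 24
B: 5·0+4·3 = 12 | 3·4 = 12
A: 5·0+4·3 = 12 | 3·4 = 12
gcd(5,4,3) = 1

Coefficients: [5, 4, 3]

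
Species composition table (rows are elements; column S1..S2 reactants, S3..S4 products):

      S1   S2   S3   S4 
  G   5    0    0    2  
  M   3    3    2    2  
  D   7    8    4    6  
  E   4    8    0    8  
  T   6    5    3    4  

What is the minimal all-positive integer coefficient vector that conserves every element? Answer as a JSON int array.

Coefficients: [2, 4, 4, 5]

G: 2·5+4·0 = 10 | 4·0+5·2 = 10
M: 2·3+4·3 = 18 | 4·2+5·2 = 18
D: 2·7+4·8 = 46 | 4·4+5·6 = 46
E: 2·4+4·8 = 40 | 4·0+5·8 = 40
T: 2·6+4·5 = 32 | 4·3+5·4 = 32
gcd(2,4,4,5) = 1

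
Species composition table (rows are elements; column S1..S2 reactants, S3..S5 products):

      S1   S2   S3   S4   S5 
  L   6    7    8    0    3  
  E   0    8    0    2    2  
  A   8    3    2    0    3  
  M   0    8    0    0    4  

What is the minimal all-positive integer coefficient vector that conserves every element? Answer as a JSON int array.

Coefficients: [1, 2, 1, 4, 4]

L: 1·6+2·7 = 20 | 1·8+4·0+4·3 = 20
E: 1·0+2·8 = 16 | 1·0+4·2+4·2 = 16
A: 1·8+2·3 = 14 | 1·2+4·0+4·3 = 14
M: 1·0+2·8 = 16 | 1·0+4·0+4·4 = 16
gcd(1,2,1,4,4) = 1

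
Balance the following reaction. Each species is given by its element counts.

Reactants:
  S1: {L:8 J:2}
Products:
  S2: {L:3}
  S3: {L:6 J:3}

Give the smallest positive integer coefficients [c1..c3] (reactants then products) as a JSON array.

Coefficients: [3, 4, 2]

L: 3·8 = 24 | 4·3+2·6 = 24
J: 3·2 = 6 | 4·0+2·3 = 6
gcd(3,4,2) = 1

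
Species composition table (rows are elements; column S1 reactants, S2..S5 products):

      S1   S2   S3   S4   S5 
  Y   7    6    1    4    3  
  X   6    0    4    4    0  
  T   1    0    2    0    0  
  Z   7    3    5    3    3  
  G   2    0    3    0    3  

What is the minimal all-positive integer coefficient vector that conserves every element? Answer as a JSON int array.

Y: 6·7 = 42 | 2·6+3·1+6·4+1·3 = 42
X: 6·6 = 36 | 2·0+3·4+6·4+1·0 = 36
T: 6·1 = 6 | 2·0+3·2+6·0+1·0 = 6
Z: 6·7 = 42 | 2·3+3·5+6·3+1·3 = 42
G: 6·2 = 12 | 2·0+3·3+6·0+1·3 = 12
gcd(6,2,3,6,1) = 1

Coefficients: [6, 2, 3, 6, 1]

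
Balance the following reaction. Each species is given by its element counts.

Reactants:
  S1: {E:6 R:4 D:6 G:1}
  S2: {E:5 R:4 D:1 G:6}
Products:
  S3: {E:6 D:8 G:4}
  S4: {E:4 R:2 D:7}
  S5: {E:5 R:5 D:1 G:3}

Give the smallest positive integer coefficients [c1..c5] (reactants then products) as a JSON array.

Coefficients: [4, 2, 1, 2, 4]

E: 4·6+2·5 = 34 | 1·6+2·4+4·5 = 34
R: 4·4+2·4 = 24 | 1·0+2·2+4·5 = 24
D: 4·6+2·1 = 26 | 1·8+2·7+4·1 = 26
G: 4·1+2·6 = 16 | 1·4+2·0+4·3 = 16
gcd(4,2,1,2,4) = 1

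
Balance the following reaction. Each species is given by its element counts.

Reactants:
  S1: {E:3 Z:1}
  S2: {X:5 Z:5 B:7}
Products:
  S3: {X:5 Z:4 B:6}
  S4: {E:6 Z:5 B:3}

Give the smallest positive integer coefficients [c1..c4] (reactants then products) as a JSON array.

Coefficients: [2, 3, 3, 1]

X: 2·0+3·5 = 15 | 3·5+1·0 = 15
E: 2·3+3·0 = 6 | 3·0+1·6 = 6
Z: 2·1+3·5 = 17 | 3·4+1·5 = 17
B: 2·0+3·7 = 21 | 3·6+1·3 = 21
gcd(2,3,3,1) = 1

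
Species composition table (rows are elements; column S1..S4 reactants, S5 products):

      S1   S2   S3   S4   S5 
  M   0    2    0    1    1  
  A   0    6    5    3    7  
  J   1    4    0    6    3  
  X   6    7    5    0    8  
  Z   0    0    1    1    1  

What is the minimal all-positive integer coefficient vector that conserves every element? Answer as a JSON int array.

M: 1·0+2·2+4·0+1·1 = 5 | 5·1 = 5
A: 1·0+2·6+4·5+1·3 = 35 | 5·7 = 35
J: 1·1+2·4+4·0+1·6 = 15 | 5·3 = 15
X: 1·6+2·7+4·5+1·0 = 40 | 5·8 = 40
Z: 1·0+2·0+4·1+1·1 = 5 | 5·1 = 5
gcd(1,2,4,1,5) = 1

Coefficients: [1, 2, 4, 1, 5]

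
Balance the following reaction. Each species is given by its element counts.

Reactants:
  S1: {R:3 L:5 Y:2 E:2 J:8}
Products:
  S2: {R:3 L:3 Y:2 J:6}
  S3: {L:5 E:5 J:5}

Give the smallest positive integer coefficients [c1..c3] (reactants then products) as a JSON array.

Coefficients: [5, 5, 2]

R: 5·3 = 15 | 5·3+2·0 = 15
L: 5·5 = 25 | 5·3+2·5 = 25
Y: 5·2 = 10 | 5·2+2·0 = 10
E: 5·2 = 10 | 5·0+2·5 = 10
J: 5·8 = 40 | 5·6+2·5 = 40
gcd(5,5,2) = 1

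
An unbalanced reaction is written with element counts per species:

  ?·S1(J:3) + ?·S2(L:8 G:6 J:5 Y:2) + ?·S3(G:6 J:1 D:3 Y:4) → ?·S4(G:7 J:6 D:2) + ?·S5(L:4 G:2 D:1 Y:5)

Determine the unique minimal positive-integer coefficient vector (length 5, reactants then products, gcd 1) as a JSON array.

L: 5·0+3·8+6·0 = 24 | 6·0+6·4 = 24
G: 5·0+3·6+6·6 = 54 | 6·7+6·2 = 54
J: 5·3+3·5+6·1 = 36 | 6·6+6·0 = 36
D: 5·0+3·0+6·3 = 18 | 6·2+6·1 = 18
Y: 5·0+3·2+6·4 = 30 | 6·0+6·5 = 30
gcd(5,3,6,6,6) = 1

Coefficients: [5, 3, 6, 6, 6]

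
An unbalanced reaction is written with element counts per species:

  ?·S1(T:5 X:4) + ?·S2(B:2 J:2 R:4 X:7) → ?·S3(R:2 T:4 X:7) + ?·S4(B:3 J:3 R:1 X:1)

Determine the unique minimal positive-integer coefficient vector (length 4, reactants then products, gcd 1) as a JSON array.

Coefficients: [4, 3, 5, 2]

B: 4·0+3·2 = 6 | 5·0+2·3 = 6
J: 4·0+3·2 = 6 | 5·0+2·3 = 6
R: 4·0+3·4 = 12 | 5·2+2·1 = 12
T: 4·5+3·0 = 20 | 5·4+2·0 = 20
X: 4·4+3·7 = 37 | 5·7+2·1 = 37
gcd(4,3,5,2) = 1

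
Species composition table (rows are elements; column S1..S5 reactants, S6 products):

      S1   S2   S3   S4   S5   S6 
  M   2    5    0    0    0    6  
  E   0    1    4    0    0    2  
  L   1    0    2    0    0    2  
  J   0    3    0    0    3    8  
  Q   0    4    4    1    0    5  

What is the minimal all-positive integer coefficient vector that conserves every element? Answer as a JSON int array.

M: 4·2+2·5+1·0+3·0+6·0 = 18 | 3·6 = 18
E: 4·0+2·1+1·4+3·0+6·0 = 6 | 3·2 = 6
L: 4·1+2·0+1·2+3·0+6·0 = 6 | 3·2 = 6
J: 4·0+2·3+1·0+3·0+6·3 = 24 | 3·8 = 24
Q: 4·0+2·4+1·4+3·1+6·0 = 15 | 3·5 = 15
gcd(4,2,1,3,6,3) = 1

Coefficients: [4, 2, 1, 3, 6, 3]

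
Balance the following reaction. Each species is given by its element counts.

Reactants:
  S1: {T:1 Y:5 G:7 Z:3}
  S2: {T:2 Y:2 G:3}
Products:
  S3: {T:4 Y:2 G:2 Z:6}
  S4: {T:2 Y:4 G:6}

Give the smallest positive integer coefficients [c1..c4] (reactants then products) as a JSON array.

T: 2·1+6·2 = 14 | 1·4+5·2 = 14
Y: 2·5+6·2 = 22 | 1·2+5·4 = 22
G: 2·7+6·3 = 32 | 1·2+5·6 = 32
Z: 2·3+6·0 = 6 | 1·6+5·0 = 6
gcd(2,6,1,5) = 1

Coefficients: [2, 6, 1, 5]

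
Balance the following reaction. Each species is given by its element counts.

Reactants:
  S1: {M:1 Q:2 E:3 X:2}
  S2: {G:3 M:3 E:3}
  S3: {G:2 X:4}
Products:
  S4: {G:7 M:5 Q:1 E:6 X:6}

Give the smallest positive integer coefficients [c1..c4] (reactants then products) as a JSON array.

Coefficients: [2, 6, 5, 4]

G: 2·0+6·3+5·2 = 28 | 4·7 = 28
M: 2·1+6·3+5·0 = 20 | 4·5 = 20
Q: 2·2+6·0+5·0 = 4 | 4·1 = 4
E: 2·3+6·3+5·0 = 24 | 4·6 = 24
X: 2·2+6·0+5·4 = 24 | 4·6 = 24
gcd(2,6,5,4) = 1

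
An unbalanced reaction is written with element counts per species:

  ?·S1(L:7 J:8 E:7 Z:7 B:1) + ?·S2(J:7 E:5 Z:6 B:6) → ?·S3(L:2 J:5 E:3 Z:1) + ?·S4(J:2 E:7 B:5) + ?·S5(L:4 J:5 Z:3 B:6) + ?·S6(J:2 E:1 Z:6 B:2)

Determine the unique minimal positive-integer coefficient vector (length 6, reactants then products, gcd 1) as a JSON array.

L: 2·7+4·0 = 14 | 5·2+2·0+1·4+5·0 = 14
J: 2·8+4·7 = 44 | 5·5+2·2+1·5+5·2 = 44
E: 2·7+4·5 = 34 | 5·3+2·7+1·0+5·1 = 34
Z: 2·7+4·6 = 38 | 5·1+2·0+1·3+5·6 = 38
B: 2·1+4·6 = 26 | 5·0+2·5+1·6+5·2 = 26
gcd(2,4,5,2,1,5) = 1

Coefficients: [2, 4, 5, 2, 1, 5]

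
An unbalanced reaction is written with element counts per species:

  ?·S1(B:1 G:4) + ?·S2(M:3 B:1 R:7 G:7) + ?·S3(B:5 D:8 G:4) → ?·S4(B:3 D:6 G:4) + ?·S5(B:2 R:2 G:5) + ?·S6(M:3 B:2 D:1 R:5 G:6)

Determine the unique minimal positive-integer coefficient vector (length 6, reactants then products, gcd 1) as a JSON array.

M: 5·0+4·3+5·0 = 12 | 6·0+4·0+4·3 = 12
B: 5·1+4·1+5·5 = 34 | 6·3+4·2+4·2 = 34
D: 5·0+4·0+5·8 = 40 | 6·6+4·0+4·1 = 40
R: 5·0+4·7+5·0 = 28 | 6·0+4·2+4·5 = 28
G: 5·4+4·7+5·4 = 68 | 6·4+4·5+4·6 = 68
gcd(5,4,5,6,4,4) = 1

Coefficients: [5, 4, 5, 6, 4, 4]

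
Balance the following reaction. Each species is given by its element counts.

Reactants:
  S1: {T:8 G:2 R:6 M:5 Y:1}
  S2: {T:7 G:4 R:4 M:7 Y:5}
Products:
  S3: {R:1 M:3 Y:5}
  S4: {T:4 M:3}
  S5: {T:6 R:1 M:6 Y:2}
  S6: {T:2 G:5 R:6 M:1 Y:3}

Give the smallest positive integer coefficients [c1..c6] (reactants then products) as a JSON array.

Coefficients: [3, 6, 1, 6, 5, 6]

T: 3·8+6·7 = 66 | 1·0+6·4+5·6+6·2 = 66
G: 3·2+6·4 = 30 | 1·0+6·0+5·0+6·5 = 30
R: 3·6+6·4 = 42 | 1·1+6·0+5·1+6·6 = 42
M: 3·5+6·7 = 57 | 1·3+6·3+5·6+6·1 = 57
Y: 3·1+6·5 = 33 | 1·5+6·0+5·2+6·3 = 33
gcd(3,6,1,6,5,6) = 1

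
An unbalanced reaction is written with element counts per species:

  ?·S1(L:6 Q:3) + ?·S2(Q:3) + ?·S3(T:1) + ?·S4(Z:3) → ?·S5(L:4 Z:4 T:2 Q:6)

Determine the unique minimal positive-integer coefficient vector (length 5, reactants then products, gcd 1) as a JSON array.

Coefficients: [2, 4, 6, 4, 3]

L: 2·6+4·0+6·0+4·0 = 12 | 3·4 = 12
Z: 2·0+4·0+6·0+4·3 = 12 | 3·4 = 12
T: 2·0+4·0+6·1+4·0 = 6 | 3·2 = 6
Q: 2·3+4·3+6·0+4·0 = 18 | 3·6 = 18
gcd(2,4,6,4,3) = 1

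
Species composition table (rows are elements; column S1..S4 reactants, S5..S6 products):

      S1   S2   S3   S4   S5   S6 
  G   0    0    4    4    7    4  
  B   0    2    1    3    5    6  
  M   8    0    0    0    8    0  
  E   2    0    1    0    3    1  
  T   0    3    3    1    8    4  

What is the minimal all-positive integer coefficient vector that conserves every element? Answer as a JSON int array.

G: 4·0+6·0+5·4+3·4 = 32 | 4·7+1·4 = 32
B: 4·0+6·2+5·1+3·3 = 26 | 4·5+1·6 = 26
M: 4·8+6·0+5·0+3·0 = 32 | 4·8+1·0 = 32
E: 4·2+6·0+5·1+3·0 = 13 | 4·3+1·1 = 13
T: 4·0+6·3+5·3+3·1 = 36 | 4·8+1·4 = 36
gcd(4,6,5,3,4,1) = 1

Coefficients: [4, 6, 5, 3, 4, 1]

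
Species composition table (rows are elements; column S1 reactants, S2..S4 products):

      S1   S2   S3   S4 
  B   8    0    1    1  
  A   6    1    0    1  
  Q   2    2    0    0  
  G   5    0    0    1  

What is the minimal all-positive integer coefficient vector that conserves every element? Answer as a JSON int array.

B: 1·8 = 8 | 1·0+3·1+5·1 = 8
A: 1·6 = 6 | 1·1+3·0+5·1 = 6
Q: 1·2 = 2 | 1·2+3·0+5·0 = 2
G: 1·5 = 5 | 1·0+3·0+5·1 = 5
gcd(1,1,3,5) = 1

Coefficients: [1, 1, 3, 5]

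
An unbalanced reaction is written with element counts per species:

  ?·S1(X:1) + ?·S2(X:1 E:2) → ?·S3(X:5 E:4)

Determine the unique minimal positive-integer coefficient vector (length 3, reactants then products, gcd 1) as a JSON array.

Coefficients: [3, 2, 1]

X: 3·1+2·1 = 5 | 1·5 = 5
E: 3·0+2·2 = 4 | 1·4 = 4
gcd(3,2,1) = 1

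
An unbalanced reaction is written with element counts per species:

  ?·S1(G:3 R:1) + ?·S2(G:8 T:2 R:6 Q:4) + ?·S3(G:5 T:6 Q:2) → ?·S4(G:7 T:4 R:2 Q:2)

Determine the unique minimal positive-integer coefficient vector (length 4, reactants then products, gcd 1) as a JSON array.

G: 4·3+1·8+3·5 = 35 | 5·7 = 35
T: 4·0+1·2+3·6 = 20 | 5·4 = 20
R: 4·1+1·6+3·0 = 10 | 5·2 = 10
Q: 4·0+1·4+3·2 = 10 | 5·2 = 10
gcd(4,1,3,5) = 1

Coefficients: [4, 1, 3, 5]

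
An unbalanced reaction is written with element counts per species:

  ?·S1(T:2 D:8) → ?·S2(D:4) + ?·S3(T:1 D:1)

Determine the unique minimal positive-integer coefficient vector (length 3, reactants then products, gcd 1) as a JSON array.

T: 2·2 = 4 | 3·0+4·1 = 4
D: 2·8 = 16 | 3·4+4·1 = 16
gcd(2,3,4) = 1

Coefficients: [2, 3, 4]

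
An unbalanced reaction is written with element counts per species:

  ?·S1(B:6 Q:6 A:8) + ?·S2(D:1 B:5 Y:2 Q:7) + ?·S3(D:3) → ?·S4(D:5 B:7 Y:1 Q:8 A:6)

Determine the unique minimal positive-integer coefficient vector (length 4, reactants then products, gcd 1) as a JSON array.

Coefficients: [3, 2, 6, 4]

D: 3·0+2·1+6·3 = 20 | 4·5 = 20
B: 3·6+2·5+6·0 = 28 | 4·7 = 28
Y: 3·0+2·2+6·0 = 4 | 4·1 = 4
Q: 3·6+2·7+6·0 = 32 | 4·8 = 32
A: 3·8+2·0+6·0 = 24 | 4·6 = 24
gcd(3,2,6,4) = 1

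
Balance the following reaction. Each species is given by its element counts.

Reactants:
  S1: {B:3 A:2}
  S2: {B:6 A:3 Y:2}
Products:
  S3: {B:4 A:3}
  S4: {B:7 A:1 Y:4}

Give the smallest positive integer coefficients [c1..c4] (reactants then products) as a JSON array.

B: 5·3+2·6 = 27 | 5·4+1·7 = 27
A: 5·2+2·3 = 16 | 5·3+1·1 = 16
Y: 5·0+2·2 = 4 | 5·0+1·4 = 4
gcd(5,2,5,1) = 1

Coefficients: [5, 2, 5, 1]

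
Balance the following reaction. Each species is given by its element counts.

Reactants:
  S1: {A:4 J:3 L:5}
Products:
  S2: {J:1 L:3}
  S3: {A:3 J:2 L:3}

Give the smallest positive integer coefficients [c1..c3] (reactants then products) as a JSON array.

Coefficients: [3, 1, 4]

A: 3·4 = 12 | 1·0+4·3 = 12
J: 3·3 = 9 | 1·1+4·2 = 9
L: 3·5 = 15 | 1·3+4·3 = 15
gcd(3,1,4) = 1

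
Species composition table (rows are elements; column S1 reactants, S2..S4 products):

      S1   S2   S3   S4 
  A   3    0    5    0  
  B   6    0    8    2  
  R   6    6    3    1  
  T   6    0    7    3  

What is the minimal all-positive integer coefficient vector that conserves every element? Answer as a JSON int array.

A: 5·3 = 15 | 3·0+3·5+3·0 = 15
B: 5·6 = 30 | 3·0+3·8+3·2 = 30
R: 5·6 = 30 | 3·6+3·3+3·1 = 30
T: 5·6 = 30 | 3·0+3·7+3·3 = 30
gcd(5,3,3,3) = 1

Coefficients: [5, 3, 3, 3]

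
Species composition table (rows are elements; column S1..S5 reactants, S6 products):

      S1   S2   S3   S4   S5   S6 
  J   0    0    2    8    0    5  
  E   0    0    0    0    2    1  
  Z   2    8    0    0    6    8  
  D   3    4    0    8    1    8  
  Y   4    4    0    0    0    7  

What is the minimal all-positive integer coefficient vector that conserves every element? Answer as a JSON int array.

Coefficients: [6, 1, 6, 1, 2, 4]

J: 6·0+1·0+6·2+1·8+2·0 = 20 | 4·5 = 20
E: 6·0+1·0+6·0+1·0+2·2 = 4 | 4·1 = 4
Z: 6·2+1·8+6·0+1·0+2·6 = 32 | 4·8 = 32
D: 6·3+1·4+6·0+1·8+2·1 = 32 | 4·8 = 32
Y: 6·4+1·4+6·0+1·0+2·0 = 28 | 4·7 = 28
gcd(6,1,6,1,2,4) = 1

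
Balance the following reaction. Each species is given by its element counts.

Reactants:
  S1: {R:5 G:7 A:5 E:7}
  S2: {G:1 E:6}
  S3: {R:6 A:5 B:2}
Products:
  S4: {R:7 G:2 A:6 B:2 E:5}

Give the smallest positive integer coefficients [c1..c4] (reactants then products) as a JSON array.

R: 1·5+3·0+5·6 = 35 | 5·7 = 35
G: 1·7+3·1+5·0 = 10 | 5·2 = 10
A: 1·5+3·0+5·5 = 30 | 5·6 = 30
B: 1·0+3·0+5·2 = 10 | 5·2 = 10
E: 1·7+3·6+5·0 = 25 | 5·5 = 25
gcd(1,3,5,5) = 1

Coefficients: [1, 3, 5, 5]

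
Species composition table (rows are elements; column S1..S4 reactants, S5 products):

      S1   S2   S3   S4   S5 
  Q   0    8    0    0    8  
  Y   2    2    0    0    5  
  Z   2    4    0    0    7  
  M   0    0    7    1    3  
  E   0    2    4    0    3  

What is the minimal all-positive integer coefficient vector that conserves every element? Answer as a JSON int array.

Coefficients: [6, 4, 1, 5, 4]

Q: 6·0+4·8+1·0+5·0 = 32 | 4·8 = 32
Y: 6·2+4·2+1·0+5·0 = 20 | 4·5 = 20
Z: 6·2+4·4+1·0+5·0 = 28 | 4·7 = 28
M: 6·0+4·0+1·7+5·1 = 12 | 4·3 = 12
E: 6·0+4·2+1·4+5·0 = 12 | 4·3 = 12
gcd(6,4,1,5,4) = 1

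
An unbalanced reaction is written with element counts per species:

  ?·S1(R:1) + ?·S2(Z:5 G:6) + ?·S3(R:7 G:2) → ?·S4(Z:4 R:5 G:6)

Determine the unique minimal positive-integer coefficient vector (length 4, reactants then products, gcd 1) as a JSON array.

Z: 4·0+4·5+3·0 = 20 | 5·4 = 20
R: 4·1+4·0+3·7 = 25 | 5·5 = 25
G: 4·0+4·6+3·2 = 30 | 5·6 = 30
gcd(4,4,3,5) = 1

Coefficients: [4, 4, 3, 5]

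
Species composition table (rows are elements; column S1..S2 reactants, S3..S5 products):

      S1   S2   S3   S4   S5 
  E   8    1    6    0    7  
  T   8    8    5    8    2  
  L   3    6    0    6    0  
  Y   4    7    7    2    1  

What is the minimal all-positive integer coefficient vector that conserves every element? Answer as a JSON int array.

E: 4·8+1·1 = 33 | 2·6+3·0+3·7 = 33
T: 4·8+1·8 = 40 | 2·5+3·8+3·2 = 40
L: 4·3+1·6 = 18 | 2·0+3·6+3·0 = 18
Y: 4·4+1·7 = 23 | 2·7+3·2+3·1 = 23
gcd(4,1,2,3,3) = 1

Coefficients: [4, 1, 2, 3, 3]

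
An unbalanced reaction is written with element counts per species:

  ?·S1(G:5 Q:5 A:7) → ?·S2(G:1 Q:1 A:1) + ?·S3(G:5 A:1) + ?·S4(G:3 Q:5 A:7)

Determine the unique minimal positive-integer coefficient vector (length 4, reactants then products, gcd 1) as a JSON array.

G: 6·5 = 30 | 5·1+2·5+5·3 = 30
Q: 6·5 = 30 | 5·1+2·0+5·5 = 30
A: 6·7 = 42 | 5·1+2·1+5·7 = 42
gcd(6,5,2,5) = 1

Coefficients: [6, 5, 2, 5]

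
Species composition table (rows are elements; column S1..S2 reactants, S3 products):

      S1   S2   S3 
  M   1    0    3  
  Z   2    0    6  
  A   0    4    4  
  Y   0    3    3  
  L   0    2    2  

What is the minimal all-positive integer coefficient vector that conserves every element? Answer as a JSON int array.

Coefficients: [3, 1, 1]

M: 3·1+1·0 = 3 | 1·3 = 3
Z: 3·2+1·0 = 6 | 1·6 = 6
A: 3·0+1·4 = 4 | 1·4 = 4
Y: 3·0+1·3 = 3 | 1·3 = 3
L: 3·0+1·2 = 2 | 1·2 = 2
gcd(3,1,1) = 1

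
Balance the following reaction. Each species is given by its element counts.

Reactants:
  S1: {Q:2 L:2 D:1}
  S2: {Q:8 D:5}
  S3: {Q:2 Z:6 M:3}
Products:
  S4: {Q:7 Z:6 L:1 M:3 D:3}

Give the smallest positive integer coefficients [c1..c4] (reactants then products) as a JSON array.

Q: 1·2+1·8+2·2 = 14 | 2·7 = 14
Z: 1·0+1·0+2·6 = 12 | 2·6 = 12
L: 1·2+1·0+2·0 = 2 | 2·1 = 2
M: 1·0+1·0+2·3 = 6 | 2·3 = 6
D: 1·1+1·5+2·0 = 6 | 2·3 = 6
gcd(1,1,2,2) = 1

Coefficients: [1, 1, 2, 2]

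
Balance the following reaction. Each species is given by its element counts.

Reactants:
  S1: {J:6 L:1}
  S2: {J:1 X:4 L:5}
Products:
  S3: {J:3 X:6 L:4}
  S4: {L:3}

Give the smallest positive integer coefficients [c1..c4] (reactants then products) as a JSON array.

J: 1·6+6·1 = 12 | 4·3+5·0 = 12
X: 1·0+6·4 = 24 | 4·6+5·0 = 24
L: 1·1+6·5 = 31 | 4·4+5·3 = 31
gcd(1,6,4,5) = 1

Coefficients: [1, 6, 4, 5]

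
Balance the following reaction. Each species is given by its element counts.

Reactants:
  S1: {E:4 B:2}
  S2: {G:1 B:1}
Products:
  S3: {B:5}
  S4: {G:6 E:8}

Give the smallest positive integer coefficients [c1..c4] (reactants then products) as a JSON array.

G: 2·0+6·1 = 6 | 2·0+1·6 = 6
E: 2·4+6·0 = 8 | 2·0+1·8 = 8
B: 2·2+6·1 = 10 | 2·5+1·0 = 10
gcd(2,6,2,1) = 1

Coefficients: [2, 6, 2, 1]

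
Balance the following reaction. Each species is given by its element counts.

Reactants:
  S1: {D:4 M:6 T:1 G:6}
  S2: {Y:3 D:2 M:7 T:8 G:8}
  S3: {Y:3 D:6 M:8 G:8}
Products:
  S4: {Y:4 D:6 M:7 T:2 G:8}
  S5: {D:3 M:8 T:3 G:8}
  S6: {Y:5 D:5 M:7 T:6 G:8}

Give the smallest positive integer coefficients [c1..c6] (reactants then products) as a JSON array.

Coefficients: [4, 5, 3, 1, 6, 4]

Y: 4·0+5·3+3·3 = 24 | 1·4+6·0+4·5 = 24
D: 4·4+5·2+3·6 = 44 | 1·6+6·3+4·5 = 44
M: 4·6+5·7+3·8 = 83 | 1·7+6·8+4·7 = 83
T: 4·1+5·8+3·0 = 44 | 1·2+6·3+4·6 = 44
G: 4·6+5·8+3·8 = 88 | 1·8+6·8+4·8 = 88
gcd(4,5,3,1,6,4) = 1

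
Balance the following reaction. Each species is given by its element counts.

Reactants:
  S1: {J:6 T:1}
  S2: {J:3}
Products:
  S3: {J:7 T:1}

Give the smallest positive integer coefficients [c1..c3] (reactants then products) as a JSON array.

J: 3·6+1·3 = 21 | 3·7 = 21
T: 3·1+1·0 = 3 | 3·1 = 3
gcd(3,1,3) = 1

Coefficients: [3, 1, 3]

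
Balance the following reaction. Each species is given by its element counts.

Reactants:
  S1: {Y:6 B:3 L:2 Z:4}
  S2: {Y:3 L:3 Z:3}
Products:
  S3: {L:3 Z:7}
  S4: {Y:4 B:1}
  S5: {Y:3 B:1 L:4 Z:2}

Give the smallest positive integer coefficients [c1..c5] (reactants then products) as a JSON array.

Y: 3·6+5·3 = 33 | 3·0+6·4+3·3 = 33
B: 3·3+5·0 = 9 | 3·0+6·1+3·1 = 9
L: 3·2+5·3 = 21 | 3·3+6·0+3·4 = 21
Z: 3·4+5·3 = 27 | 3·7+6·0+3·2 = 27
gcd(3,5,3,6,3) = 1

Coefficients: [3, 5, 3, 6, 3]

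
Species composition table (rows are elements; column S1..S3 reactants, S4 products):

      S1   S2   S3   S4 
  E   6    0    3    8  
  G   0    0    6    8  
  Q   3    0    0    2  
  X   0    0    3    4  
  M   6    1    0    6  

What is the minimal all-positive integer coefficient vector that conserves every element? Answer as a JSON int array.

Coefficients: [2, 6, 4, 3]

E: 2·6+6·0+4·3 = 24 | 3·8 = 24
G: 2·0+6·0+4·6 = 24 | 3·8 = 24
Q: 2·3+6·0+4·0 = 6 | 3·2 = 6
X: 2·0+6·0+4·3 = 12 | 3·4 = 12
M: 2·6+6·1+4·0 = 18 | 3·6 = 18
gcd(2,6,4,3) = 1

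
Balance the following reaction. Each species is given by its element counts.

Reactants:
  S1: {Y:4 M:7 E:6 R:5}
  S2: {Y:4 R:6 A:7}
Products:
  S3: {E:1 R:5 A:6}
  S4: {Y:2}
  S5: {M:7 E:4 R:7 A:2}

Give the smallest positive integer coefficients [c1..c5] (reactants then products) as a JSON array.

Coefficients: [1, 2, 2, 6, 1]

Y: 1·4+2·4 = 12 | 2·0+6·2+1·0 = 12
M: 1·7+2·0 = 7 | 2·0+6·0+1·7 = 7
E: 1·6+2·0 = 6 | 2·1+6·0+1·4 = 6
R: 1·5+2·6 = 17 | 2·5+6·0+1·7 = 17
A: 1·0+2·7 = 14 | 2·6+6·0+1·2 = 14
gcd(1,2,2,6,1) = 1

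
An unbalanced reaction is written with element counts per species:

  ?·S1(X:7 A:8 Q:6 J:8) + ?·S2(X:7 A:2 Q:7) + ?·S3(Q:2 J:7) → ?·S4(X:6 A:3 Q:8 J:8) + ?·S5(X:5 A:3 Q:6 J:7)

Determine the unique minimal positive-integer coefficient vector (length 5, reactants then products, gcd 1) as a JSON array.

X: 1·7+2·7+3·0 = 21 | 1·6+3·5 = 21
A: 1·8+2·2+3·0 = 12 | 1·3+3·3 = 12
Q: 1·6+2·7+3·2 = 26 | 1·8+3·6 = 26
J: 1·8+2·0+3·7 = 29 | 1·8+3·7 = 29
gcd(1,2,3,1,3) = 1

Coefficients: [1, 2, 3, 1, 3]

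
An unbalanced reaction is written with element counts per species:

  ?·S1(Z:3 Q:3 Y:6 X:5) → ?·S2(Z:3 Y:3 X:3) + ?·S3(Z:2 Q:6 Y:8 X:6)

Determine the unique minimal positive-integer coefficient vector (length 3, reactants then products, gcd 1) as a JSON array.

Z: 6·3 = 18 | 4·3+3·2 = 18
Q: 6·3 = 18 | 4·0+3·6 = 18
Y: 6·6 = 36 | 4·3+3·8 = 36
X: 6·5 = 30 | 4·3+3·6 = 30
gcd(6,4,3) = 1

Coefficients: [6, 4, 3]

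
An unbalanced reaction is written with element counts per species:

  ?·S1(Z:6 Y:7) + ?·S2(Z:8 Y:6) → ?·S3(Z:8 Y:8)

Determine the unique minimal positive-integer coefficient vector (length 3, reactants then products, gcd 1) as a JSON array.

Coefficients: [4, 2, 5]

Z: 4·6+2·8 = 40 | 5·8 = 40
Y: 4·7+2·6 = 40 | 5·8 = 40
gcd(4,2,5) = 1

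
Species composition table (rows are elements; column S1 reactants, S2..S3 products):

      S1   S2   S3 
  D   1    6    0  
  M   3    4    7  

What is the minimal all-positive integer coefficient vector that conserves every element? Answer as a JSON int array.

D: 6·1 = 6 | 1·6+2·0 = 6
M: 6·3 = 18 | 1·4+2·7 = 18
gcd(6,1,2) = 1

Coefficients: [6, 1, 2]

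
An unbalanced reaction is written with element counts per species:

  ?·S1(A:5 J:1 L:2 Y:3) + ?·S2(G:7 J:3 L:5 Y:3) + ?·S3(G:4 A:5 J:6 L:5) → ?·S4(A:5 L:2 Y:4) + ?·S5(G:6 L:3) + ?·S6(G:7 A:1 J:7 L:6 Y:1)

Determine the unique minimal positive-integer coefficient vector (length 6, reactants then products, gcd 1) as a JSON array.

G: 2·0+5·7+3·4 = 47 | 4·0+2·6+5·7 = 47
A: 2·5+5·0+3·5 = 25 | 4·5+2·0+5·1 = 25
J: 2·1+5·3+3·6 = 35 | 4·0+2·0+5·7 = 35
L: 2·2+5·5+3·5 = 44 | 4·2+2·3+5·6 = 44
Y: 2·3+5·3+3·0 = 21 | 4·4+2·0+5·1 = 21
gcd(2,5,3,4,2,5) = 1

Coefficients: [2, 5, 3, 4, 2, 5]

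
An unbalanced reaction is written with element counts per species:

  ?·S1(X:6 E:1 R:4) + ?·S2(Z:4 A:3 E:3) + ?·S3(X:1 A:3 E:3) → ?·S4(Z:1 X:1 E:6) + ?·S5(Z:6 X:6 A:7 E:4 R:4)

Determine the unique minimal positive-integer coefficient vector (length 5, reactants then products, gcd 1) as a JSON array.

Z: 3·0+5·4+2·0 = 20 | 2·1+3·6 = 20
X: 3·6+5·0+2·1 = 20 | 2·1+3·6 = 20
A: 3·0+5·3+2·3 = 21 | 2·0+3·7 = 21
E: 3·1+5·3+2·3 = 24 | 2·6+3·4 = 24
R: 3·4+5·0+2·0 = 12 | 2·0+3·4 = 12
gcd(3,5,2,2,3) = 1

Coefficients: [3, 5, 2, 2, 3]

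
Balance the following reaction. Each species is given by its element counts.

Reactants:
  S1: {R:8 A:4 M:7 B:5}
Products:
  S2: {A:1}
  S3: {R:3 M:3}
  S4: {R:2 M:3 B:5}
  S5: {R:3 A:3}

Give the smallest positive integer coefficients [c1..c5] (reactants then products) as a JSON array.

R: 3·8 = 24 | 6·0+4·3+3·2+2·3 = 24
A: 3·4 = 12 | 6·1+4·0+3·0+2·3 = 12
M: 3·7 = 21 | 6·0+4·3+3·3+2·0 = 21
B: 3·5 = 15 | 6·0+4·0+3·5+2·0 = 15
gcd(3,6,4,3,2) = 1

Coefficients: [3, 6, 4, 3, 2]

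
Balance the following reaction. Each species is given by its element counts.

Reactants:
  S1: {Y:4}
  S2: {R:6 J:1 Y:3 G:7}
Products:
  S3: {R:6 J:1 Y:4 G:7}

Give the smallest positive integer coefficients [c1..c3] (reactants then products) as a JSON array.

R: 1·0+4·6 = 24 | 4·6 = 24
J: 1·0+4·1 = 4 | 4·1 = 4
Y: 1·4+4·3 = 16 | 4·4 = 16
G: 1·0+4·7 = 28 | 4·7 = 28
gcd(1,4,4) = 1

Coefficients: [1, 4, 4]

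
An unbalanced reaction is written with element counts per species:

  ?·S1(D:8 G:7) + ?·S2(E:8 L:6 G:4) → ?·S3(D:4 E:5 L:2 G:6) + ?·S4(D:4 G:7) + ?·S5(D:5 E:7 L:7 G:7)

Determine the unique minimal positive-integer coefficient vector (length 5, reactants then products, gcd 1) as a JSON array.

Coefficients: [5, 6, 4, 1, 4]

D: 5·8+6·0 = 40 | 4·4+1·4+4·5 = 40
E: 5·0+6·8 = 48 | 4·5+1·0+4·7 = 48
L: 5·0+6·6 = 36 | 4·2+1·0+4·7 = 36
G: 5·7+6·4 = 59 | 4·6+1·7+4·7 = 59
gcd(5,6,4,1,4) = 1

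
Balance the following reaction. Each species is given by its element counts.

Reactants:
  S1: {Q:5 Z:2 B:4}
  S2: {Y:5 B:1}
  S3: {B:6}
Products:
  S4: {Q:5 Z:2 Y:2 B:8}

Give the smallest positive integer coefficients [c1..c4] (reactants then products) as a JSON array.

Q: 5·5+2·0+3·0 = 25 | 5·5 = 25
Z: 5·2+2·0+3·0 = 10 | 5·2 = 10
Y: 5·0+2·5+3·0 = 10 | 5·2 = 10
B: 5·4+2·1+3·6 = 40 | 5·8 = 40
gcd(5,2,3,5) = 1

Coefficients: [5, 2, 3, 5]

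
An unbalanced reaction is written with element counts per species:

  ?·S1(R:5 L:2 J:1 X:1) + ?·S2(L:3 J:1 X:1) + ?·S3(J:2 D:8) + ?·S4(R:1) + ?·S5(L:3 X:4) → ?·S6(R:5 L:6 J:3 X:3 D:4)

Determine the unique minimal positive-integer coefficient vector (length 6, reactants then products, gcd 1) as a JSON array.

R: 3·5+5·0+2·0+5·1+1·0 = 20 | 4·5 = 20
L: 3·2+5·3+2·0+5·0+1·3 = 24 | 4·6 = 24
J: 3·1+5·1+2·2+5·0+1·0 = 12 | 4·3 = 12
X: 3·1+5·1+2·0+5·0+1·4 = 12 | 4·3 = 12
D: 3·0+5·0+2·8+5·0+1·0 = 16 | 4·4 = 16
gcd(3,5,2,5,1,4) = 1

Coefficients: [3, 5, 2, 5, 1, 4]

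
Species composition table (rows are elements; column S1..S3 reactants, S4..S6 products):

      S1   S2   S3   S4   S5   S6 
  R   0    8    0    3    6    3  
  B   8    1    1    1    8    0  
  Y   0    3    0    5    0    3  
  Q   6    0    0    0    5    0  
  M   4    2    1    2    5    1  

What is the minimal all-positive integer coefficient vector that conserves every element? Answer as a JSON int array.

Coefficients: [5, 6, 5, 3, 6, 1]

R: 5·0+6·8+5·0 = 48 | 3·3+6·6+1·3 = 48
B: 5·8+6·1+5·1 = 51 | 3·1+6·8+1·0 = 51
Y: 5·0+6·3+5·0 = 18 | 3·5+6·0+1·3 = 18
Q: 5·6+6·0+5·0 = 30 | 3·0+6·5+1·0 = 30
M: 5·4+6·2+5·1 = 37 | 3·2+6·5+1·1 = 37
gcd(5,6,5,3,6,1) = 1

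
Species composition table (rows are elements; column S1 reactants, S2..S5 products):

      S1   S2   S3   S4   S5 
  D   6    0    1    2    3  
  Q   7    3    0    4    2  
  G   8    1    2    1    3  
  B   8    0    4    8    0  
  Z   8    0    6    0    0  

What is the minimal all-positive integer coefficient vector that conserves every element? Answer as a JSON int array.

Coefficients: [3, 3, 4, 1, 4]

D: 3·6 = 18 | 3·0+4·1+1·2+4·3 = 18
Q: 3·7 = 21 | 3·3+4·0+1·4+4·2 = 21
G: 3·8 = 24 | 3·1+4·2+1·1+4·3 = 24
B: 3·8 = 24 | 3·0+4·4+1·8+4·0 = 24
Z: 3·8 = 24 | 3·0+4·6+1·0+4·0 = 24
gcd(3,3,4,1,4) = 1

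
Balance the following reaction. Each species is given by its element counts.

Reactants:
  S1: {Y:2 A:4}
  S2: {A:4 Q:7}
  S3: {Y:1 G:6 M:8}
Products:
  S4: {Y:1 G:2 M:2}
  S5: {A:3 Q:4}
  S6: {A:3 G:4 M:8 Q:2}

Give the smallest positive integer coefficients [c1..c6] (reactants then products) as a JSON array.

Coefficients: [1, 2, 2, 4, 3, 1]

Y: 1·2+2·0+2·1 = 4 | 4·1+3·0+1·0 = 4
A: 1·4+2·4+2·0 = 12 | 4·0+3·3+1·3 = 12
G: 1·0+2·0+2·6 = 12 | 4·2+3·0+1·4 = 12
M: 1·0+2·0+2·8 = 16 | 4·2+3·0+1·8 = 16
Q: 1·0+2·7+2·0 = 14 | 4·0+3·4+1·2 = 14
gcd(1,2,2,4,3,1) = 1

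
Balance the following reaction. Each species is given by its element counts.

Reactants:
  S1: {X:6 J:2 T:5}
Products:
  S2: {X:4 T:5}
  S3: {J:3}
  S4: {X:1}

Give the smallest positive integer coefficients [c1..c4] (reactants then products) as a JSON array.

Coefficients: [3, 3, 2, 6]

X: 3·6 = 18 | 3·4+2·0+6·1 = 18
J: 3·2 = 6 | 3·0+2·3+6·0 = 6
T: 3·5 = 15 | 3·5+2·0+6·0 = 15
gcd(3,3,2,6) = 1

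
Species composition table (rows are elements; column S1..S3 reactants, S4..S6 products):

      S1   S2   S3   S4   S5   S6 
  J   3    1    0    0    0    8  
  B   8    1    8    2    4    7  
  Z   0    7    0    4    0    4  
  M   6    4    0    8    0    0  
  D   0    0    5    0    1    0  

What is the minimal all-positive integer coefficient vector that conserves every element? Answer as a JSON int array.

Coefficients: [4, 4, 1, 5, 5, 2]

J: 4·3+4·1+1·0 = 16 | 5·0+5·0+2·8 = 16
B: 4·8+4·1+1·8 = 44 | 5·2+5·4+2·7 = 44
Z: 4·0+4·7+1·0 = 28 | 5·4+5·0+2·4 = 28
M: 4·6+4·4+1·0 = 40 | 5·8+5·0+2·0 = 40
D: 4·0+4·0+1·5 = 5 | 5·0+5·1+2·0 = 5
gcd(4,4,1,5,5,2) = 1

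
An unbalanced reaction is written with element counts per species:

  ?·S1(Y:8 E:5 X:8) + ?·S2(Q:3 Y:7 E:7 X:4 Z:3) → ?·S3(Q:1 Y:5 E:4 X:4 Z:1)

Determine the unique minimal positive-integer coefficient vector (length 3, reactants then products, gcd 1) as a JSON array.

Coefficients: [1, 1, 3]

Q: 1·0+1·3 = 3 | 3·1 = 3
Y: 1·8+1·7 = 15 | 3·5 = 15
E: 1·5+1·7 = 12 | 3·4 = 12
X: 1·8+1·4 = 12 | 3·4 = 12
Z: 1·0+1·3 = 3 | 3·1 = 3
gcd(1,1,3) = 1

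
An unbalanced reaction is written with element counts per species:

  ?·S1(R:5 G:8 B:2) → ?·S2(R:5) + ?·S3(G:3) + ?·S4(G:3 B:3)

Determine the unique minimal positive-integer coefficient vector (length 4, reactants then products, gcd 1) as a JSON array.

Coefficients: [3, 3, 6, 2]

R: 3·5 = 15 | 3·5+6·0+2·0 = 15
G: 3·8 = 24 | 3·0+6·3+2·3 = 24
B: 3·2 = 6 | 3·0+6·0+2·3 = 6
gcd(3,3,6,2) = 1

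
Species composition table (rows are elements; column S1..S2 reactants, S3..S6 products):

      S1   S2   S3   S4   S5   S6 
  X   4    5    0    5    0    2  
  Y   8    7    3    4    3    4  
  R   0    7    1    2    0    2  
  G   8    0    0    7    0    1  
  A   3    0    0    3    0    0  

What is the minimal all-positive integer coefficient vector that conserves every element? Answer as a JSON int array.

X: 5·4+3·5 = 35 | 1·0+5·5+6·0+5·2 = 35
Y: 5·8+3·7 = 61 | 1·3+5·4+6·3+5·4 = 61
R: 5·0+3·7 = 21 | 1·1+5·2+6·0+5·2 = 21
G: 5·8+3·0 = 40 | 1·0+5·7+6·0+5·1 = 40
A: 5·3+3·0 = 15 | 1·0+5·3+6·0+5·0 = 15
gcd(5,3,1,5,6,5) = 1

Coefficients: [5, 3, 1, 5, 6, 5]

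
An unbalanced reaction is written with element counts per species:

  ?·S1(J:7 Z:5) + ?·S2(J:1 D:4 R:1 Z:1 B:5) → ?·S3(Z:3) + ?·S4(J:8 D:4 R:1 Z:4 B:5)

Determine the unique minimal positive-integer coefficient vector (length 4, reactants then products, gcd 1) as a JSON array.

Coefficients: [3, 3, 2, 3]

J: 3·7+3·1 = 24 | 2·0+3·8 = 24
D: 3·0+3·4 = 12 | 2·0+3·4 = 12
R: 3·0+3·1 = 3 | 2·0+3·1 = 3
Z: 3·5+3·1 = 18 | 2·3+3·4 = 18
B: 3·0+3·5 = 15 | 2·0+3·5 = 15
gcd(3,3,2,3) = 1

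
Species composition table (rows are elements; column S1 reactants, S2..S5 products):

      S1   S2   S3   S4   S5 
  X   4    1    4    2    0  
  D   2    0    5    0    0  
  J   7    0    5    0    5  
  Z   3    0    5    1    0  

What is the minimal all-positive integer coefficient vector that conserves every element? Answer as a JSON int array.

Coefficients: [5, 2, 2, 5, 5]

X: 5·4 = 20 | 2·1+2·4+5·2+5·0 = 20
D: 5·2 = 10 | 2·0+2·5+5·0+5·0 = 10
J: 5·7 = 35 | 2·0+2·5+5·0+5·5 = 35
Z: 5·3 = 15 | 2·0+2·5+5·1+5·0 = 15
gcd(5,2,2,5,5) = 1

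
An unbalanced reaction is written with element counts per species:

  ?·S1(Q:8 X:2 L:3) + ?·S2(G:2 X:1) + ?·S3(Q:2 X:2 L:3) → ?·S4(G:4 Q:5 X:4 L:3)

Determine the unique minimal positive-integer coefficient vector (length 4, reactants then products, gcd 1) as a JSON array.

G: 1·0+4·2+1·0 = 8 | 2·4 = 8
Q: 1·8+4·0+1·2 = 10 | 2·5 = 10
X: 1·2+4·1+1·2 = 8 | 2·4 = 8
L: 1·3+4·0+1·3 = 6 | 2·3 = 6
gcd(1,4,1,2) = 1

Coefficients: [1, 4, 1, 2]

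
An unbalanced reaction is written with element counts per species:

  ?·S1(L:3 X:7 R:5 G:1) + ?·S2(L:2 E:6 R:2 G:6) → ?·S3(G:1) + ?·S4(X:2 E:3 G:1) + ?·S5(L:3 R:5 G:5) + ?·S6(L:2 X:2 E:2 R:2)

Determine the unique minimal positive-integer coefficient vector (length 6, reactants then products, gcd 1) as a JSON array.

L: 2·3+3·2 = 12 | 6·0+4·0+2·3+3·2 = 12
X: 2·7+3·0 = 14 | 6·0+4·2+2·0+3·2 = 14
E: 2·0+3·6 = 18 | 6·0+4·3+2·0+3·2 = 18
R: 2·5+3·2 = 16 | 6·0+4·0+2·5+3·2 = 16
G: 2·1+3·6 = 20 | 6·1+4·1+2·5+3·0 = 20
gcd(2,3,6,4,2,3) = 1

Coefficients: [2, 3, 6, 4, 2, 3]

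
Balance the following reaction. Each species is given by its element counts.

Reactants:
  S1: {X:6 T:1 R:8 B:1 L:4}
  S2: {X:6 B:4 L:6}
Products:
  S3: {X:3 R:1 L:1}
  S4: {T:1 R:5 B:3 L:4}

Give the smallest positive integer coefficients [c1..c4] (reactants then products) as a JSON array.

X: 2·6+1·6 = 18 | 6·3+2·0 = 18
T: 2·1+1·0 = 2 | 6·0+2·1 = 2
R: 2·8+1·0 = 16 | 6·1+2·5 = 16
B: 2·1+1·4 = 6 | 6·0+2·3 = 6
L: 2·4+1·6 = 14 | 6·1+2·4 = 14
gcd(2,1,6,2) = 1

Coefficients: [2, 1, 6, 2]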